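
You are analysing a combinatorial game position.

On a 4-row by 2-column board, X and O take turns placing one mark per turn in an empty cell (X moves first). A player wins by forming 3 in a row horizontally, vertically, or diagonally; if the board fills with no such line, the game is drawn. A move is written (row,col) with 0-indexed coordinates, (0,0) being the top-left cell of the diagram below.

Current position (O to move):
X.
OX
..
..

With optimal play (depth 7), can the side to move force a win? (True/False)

[X./OX/../..] O move#1: (0,1):+0/XO/OX/../..*, (2,0):+0/X./OX/O./.., (2,1):+0/X./OX/.O/.., (3,0):+0/X./OX/../O., (3,1):+0/X./OX/../.O
[XO/OX/../..] X move#2: (2,0):+0/XO/OX/X./..*, (2,1):+0/XO/OX/.X/.., (3,0):+0/XO/OX/../X., (3,1):+0/XO/OX/../.X
[XO/OX/X./..] O move#3: (2,1):+0/XO/OX/XO/..*, (3,0):+0/XO/OX/X./O., (3,1):+0/XO/OX/X./.O
[XO/OX/XO/..] X move#4: (3,0):+0/XO/OX/XO/X.*, (3,1):+0/XO/OX/XO/.X
[XO/OX/XO/X.] O move#5: (3,1):+0/XO/OX/XO/XO*
[XO/OX/XO/XO] end (terminal +0, X#6); searched X./OX/../.. to 7

O winning at [X./OX/../..]: False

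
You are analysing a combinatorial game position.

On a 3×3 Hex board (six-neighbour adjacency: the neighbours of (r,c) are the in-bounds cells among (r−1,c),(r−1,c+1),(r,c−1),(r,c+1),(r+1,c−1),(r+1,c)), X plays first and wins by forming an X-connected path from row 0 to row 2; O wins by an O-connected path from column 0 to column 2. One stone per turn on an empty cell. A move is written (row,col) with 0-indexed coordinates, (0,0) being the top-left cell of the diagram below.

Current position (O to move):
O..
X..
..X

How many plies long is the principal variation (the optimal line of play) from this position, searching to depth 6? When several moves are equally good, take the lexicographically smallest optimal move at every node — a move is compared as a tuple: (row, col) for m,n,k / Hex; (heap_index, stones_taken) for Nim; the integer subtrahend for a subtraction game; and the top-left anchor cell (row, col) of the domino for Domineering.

PV length from [O../X../..X]: 5 plies

ply 1, O at O../X../..X | (0,1)=-1→OO./X../..X; (0,2)=-1→O.O/X../..X; (1,1)=+1→O../XO./..X*; (1,2)=-1→O../X.O/..X; (2,0)=-1→O../X../O.X; (2,1)=-1→O../X../.OX
ply 2, X at O../XO./..X | (0,1)=-1→OX./XO./..X*; (0,2)=-1→O.X/XO./..X; (1,2)=-1→O../XOX/..X; (2,0)=-1→O../XO./X.X; (2,1)=-1→O../XO./.XX
ply 3, O at OX./XO./..X | (0,2)=-1→OXO/XO./..X; (1,2)=-1→OX./XOO/..X; (2,0)=+1→OX./XO./O.X*; (2,1)=-1→OX./XO./.OX
ply 4, X at OX./XO./O.X | (0,2)=-1→OXX/XO./O.X*; (1,2)=-1→OX./XOX/O.X; (2,1)=-1→OX./XO./OXX
ply 5, O at OXX/XO./O.X | (1,2)=+1→OXX/XOO/O.X*; (2,1)=-1→OXX/XO./OOX
ply 6: OXX/XOO/O.X is terminal -1 (X); from O../X../..X depth 6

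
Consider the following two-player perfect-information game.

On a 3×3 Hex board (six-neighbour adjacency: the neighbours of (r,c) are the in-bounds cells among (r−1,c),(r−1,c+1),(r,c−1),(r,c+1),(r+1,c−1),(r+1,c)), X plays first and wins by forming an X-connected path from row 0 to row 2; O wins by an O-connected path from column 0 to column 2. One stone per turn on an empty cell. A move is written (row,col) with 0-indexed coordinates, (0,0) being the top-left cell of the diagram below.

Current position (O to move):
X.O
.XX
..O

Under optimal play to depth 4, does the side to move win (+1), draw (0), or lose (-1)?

ply 1, O at X.O/.XX/..O | (0,1)=-1→XOO/.XX/..O*; (1,0)=-1→X.O/OXX/..O; (2,0)=-1→X.O/.XX/O.O; (2,1)=-1→X.O/.XX/.OO
ply 2, X at XOO/.XX/..O | (1,0)=+1→XOO/XXX/..O*; (2,0)=-1→XOO/.XX/X.O; (2,1)=-1→XOO/.XX/.XO
ply 3, O at XOO/XXX/..O | (2,0)=-1→XOO/XXX/O.O*; (2,1)=-1→XOO/XXX/.OO
ply 4, X at XOO/XXX/O.O | (2,1)=+1→XOO/XXX/OXO*
ply 5: XOO/XXX/OXO is terminal -1 (O); from X.O/.XX/..O depth 4

value(X.O/.XX/..O, O) = -1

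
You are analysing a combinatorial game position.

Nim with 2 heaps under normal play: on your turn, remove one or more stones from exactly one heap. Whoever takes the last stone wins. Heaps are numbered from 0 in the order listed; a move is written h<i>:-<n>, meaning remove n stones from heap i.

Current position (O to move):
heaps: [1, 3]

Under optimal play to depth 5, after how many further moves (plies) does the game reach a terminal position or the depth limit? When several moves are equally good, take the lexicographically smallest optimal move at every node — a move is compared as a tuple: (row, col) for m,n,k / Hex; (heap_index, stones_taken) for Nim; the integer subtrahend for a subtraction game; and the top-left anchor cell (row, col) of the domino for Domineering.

PV length from [(1,3)]: 3 plies

p1 O@[(1,3)]: h0:-1[(0,3)]-1 h1:-1[(1,2)]-1 h1:-2[(1,1)]+1* h1:-3[(1,0)]-1
p2 X@[(1,1)]: h0:-1[(0,1)]-1* h1:-1[(1,0)]-1
p3 O@[(0,1)]: h1:-1[(0,0)]+1*
p4 X@[(0,0)] terminal -1; root [(1,3)] d5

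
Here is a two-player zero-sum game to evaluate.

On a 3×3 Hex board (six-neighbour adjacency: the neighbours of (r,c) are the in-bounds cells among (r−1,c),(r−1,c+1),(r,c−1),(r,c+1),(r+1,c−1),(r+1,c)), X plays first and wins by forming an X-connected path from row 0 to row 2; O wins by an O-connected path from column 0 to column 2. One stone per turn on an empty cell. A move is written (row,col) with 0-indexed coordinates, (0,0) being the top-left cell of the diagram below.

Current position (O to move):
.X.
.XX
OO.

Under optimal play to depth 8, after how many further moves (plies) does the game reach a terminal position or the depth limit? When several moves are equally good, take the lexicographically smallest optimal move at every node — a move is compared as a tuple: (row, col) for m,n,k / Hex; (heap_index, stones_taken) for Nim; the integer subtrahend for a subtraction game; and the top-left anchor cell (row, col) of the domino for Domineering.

PV length from [.X./.XX/OO.]: 1 ply

ply 1, O at .X./.XX/OO. | (0,0)=-1→OX./.XX/OO.; (0,2)=-1→.XO/.XX/OO.; (1,0)=-1→.X./OXX/OO.; (2,2)=+1→.X./.XX/OOO*
ply 2: .X./.XX/OOO is terminal -1 (X); from .X./.XX/OO. depth 8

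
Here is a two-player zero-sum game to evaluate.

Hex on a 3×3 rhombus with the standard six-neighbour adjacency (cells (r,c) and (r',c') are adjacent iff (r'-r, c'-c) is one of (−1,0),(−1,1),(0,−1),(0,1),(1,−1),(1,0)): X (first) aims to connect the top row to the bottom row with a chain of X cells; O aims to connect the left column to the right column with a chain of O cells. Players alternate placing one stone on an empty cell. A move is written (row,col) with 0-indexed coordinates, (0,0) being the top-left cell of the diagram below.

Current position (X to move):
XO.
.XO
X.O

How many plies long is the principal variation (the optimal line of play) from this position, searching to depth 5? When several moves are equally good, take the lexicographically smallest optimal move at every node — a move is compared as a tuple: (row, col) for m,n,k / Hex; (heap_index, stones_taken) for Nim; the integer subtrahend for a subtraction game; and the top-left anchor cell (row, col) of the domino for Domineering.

PV length from [XO./.XO/X.O]: 1 ply

[XO./.XO/X.O] X move#1: (0,2):+1/XOX/.XO/X.O*, (1,0):+1/XO./XXO/X.O, (2,1):+1/XO./.XO/XXO
[XOX/.XO/X.O] end (terminal -1, O#2); searched XO./.XO/X.O to 5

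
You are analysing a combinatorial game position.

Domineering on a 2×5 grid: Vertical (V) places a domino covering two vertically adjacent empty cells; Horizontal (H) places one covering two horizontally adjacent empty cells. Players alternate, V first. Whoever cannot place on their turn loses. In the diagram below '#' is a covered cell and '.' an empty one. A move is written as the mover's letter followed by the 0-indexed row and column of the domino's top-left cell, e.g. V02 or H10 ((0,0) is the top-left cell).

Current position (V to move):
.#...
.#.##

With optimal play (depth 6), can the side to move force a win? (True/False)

p1 V@[.#.../.#.##]: V00[##.../##.##]-1 V02[.##../.####]+1*
p2 H@[.##../.####]: H03[.####/.####]-1*
p3 V@[.####/.####]: V00[#####/#####]+1*
p4 H@[#####/#####] terminal -1; root [.#.../.#.##] d6

V winning at [.#.../.#.##]: True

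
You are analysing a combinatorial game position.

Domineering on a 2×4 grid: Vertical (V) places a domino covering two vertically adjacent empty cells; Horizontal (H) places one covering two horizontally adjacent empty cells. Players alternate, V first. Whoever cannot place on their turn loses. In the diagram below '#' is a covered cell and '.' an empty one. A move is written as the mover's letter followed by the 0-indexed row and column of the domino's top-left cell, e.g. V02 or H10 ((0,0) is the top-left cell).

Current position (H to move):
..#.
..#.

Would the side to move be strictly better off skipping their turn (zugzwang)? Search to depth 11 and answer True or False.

zugzwang(..#./..#., H) = False

p1 H@[..#./..#.]: H00[###./..#.]+1* H10[..#./###.]+1
p2 V@[###./..#.]: V03[####/..##]-1*
p3 H@[####/..##]: H10[####/####]+1*
p4 V@[####/####] terminal -1; root [..#./..#.] d11
suppose H passes — search the same position with V to move:
pass> p1 V@[..#./..#.]: V00[#.#./#.#.]+1* V01[.##./.##.]+1 V03[..##/..##]-1
pass> p2 H@[#.#./#.#.] terminal -1; root [..#./..#.] d11
for H: play +1, pass -1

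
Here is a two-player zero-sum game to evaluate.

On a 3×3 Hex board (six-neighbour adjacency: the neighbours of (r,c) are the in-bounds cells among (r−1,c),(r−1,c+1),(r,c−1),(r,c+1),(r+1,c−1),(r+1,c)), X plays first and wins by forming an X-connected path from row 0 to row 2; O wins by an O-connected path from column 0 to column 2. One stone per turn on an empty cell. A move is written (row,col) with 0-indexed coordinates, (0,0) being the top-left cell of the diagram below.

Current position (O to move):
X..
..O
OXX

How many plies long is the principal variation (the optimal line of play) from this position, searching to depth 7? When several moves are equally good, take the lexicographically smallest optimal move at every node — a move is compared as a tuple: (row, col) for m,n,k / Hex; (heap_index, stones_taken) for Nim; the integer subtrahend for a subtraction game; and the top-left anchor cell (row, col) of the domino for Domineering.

PV length from [X../..O/OXX]: 1 ply

[X../..O/OXX] O move#1: (0,1):-1/XO./..O/OXX, (0,2):-1/X.O/..O/OXX, (1,0):-1/X../O.O/OXX, (1,1):+1/X../.OO/OXX*
[X../.OO/OXX] end (terminal -1, X#2); searched X../..O/OXX to 7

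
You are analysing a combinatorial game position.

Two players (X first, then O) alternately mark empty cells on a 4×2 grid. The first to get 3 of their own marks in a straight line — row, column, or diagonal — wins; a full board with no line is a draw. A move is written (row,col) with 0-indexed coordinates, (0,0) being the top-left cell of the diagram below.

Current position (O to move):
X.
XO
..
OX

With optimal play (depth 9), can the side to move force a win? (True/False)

p1 O@[X./XO/../OX]: (0,1)[XO/XO/../OX]-1 (2,0)[X./XO/O./OX]+0* (2,1)[X./XO/.O/OX]-1
p2 X@[X./XO/O./OX]: (0,1)[XX/XO/O./OX]+0* (2,1)[X./XO/OX/OX]+0
p3 O@[XX/XO/O./OX]: (2,1)[XX/XO/OO/OX]+0*
p4 X@[XX/XO/OO/OX] terminal +0; root [X./XO/../OX] d9

O winning at [X./XO/../OX]: False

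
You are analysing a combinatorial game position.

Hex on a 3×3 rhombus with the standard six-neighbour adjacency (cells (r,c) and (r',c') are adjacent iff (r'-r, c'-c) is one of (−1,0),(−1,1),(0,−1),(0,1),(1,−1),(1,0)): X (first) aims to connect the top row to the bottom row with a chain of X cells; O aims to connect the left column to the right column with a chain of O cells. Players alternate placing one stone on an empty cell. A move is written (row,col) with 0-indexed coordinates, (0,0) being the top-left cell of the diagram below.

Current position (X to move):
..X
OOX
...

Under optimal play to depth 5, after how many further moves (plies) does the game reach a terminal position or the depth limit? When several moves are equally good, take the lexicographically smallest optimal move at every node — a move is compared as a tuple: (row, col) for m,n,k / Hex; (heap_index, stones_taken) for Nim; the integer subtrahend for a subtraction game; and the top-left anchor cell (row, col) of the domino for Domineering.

PV length from [..X/OOX/...]: 5 plies

ply 1, X at ..X/OOX/... | (0,0)=+1→X.X/OOX/...*; (0,1)=+1→.XX/OOX/...; (2,0)=+1→..X/OOX/X..; (2,1)=+1→..X/OOX/.X.; (2,2)=+1→..X/OOX/..X
ply 2, O at X.X/OOX/... | (0,1)=-1→XOX/OOX/...*; (2,0)=-1→X.X/OOX/O..; (2,1)=-1→X.X/OOX/.O.; (2,2)=-1→X.X/OOX/..O
ply 3, X at XOX/OOX/... | (2,0)=+1→XOX/OOX/X..*; (2,1)=+1→XOX/OOX/.X.; (2,2)=+1→XOX/OOX/..X
ply 4, O at XOX/OOX/X.. | (2,1)=-1→XOX/OOX/XO.*; (2,2)=-1→XOX/OOX/X.O
ply 5, X at XOX/OOX/XO. | (2,2)=+1→XOX/OOX/XOX*
ply 6: XOX/OOX/XOX is terminal -1 (O); from ..X/OOX/... depth 5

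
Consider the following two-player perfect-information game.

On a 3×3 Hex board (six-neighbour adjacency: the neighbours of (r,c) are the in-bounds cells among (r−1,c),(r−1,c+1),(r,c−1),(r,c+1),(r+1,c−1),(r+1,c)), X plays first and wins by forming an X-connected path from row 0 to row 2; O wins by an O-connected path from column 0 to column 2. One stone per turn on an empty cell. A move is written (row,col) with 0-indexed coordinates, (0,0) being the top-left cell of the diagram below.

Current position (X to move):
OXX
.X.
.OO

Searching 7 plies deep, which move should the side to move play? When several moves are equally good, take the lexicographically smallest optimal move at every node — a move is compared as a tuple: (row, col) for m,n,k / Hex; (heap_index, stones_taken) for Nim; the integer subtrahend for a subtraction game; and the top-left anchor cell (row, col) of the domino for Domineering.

[OXX/.X./.OO] X move#1: (1,0):-1/OXX/XX./.OO, (1,2):-1/OXX/.XX/.OO, (2,0):+1/OXX/.X./XOO*
[OXX/.X./XOO] end (terminal -1, O#2); searched OXX/.X./.OO to 7

X's best at [OXX/.X./.OO]: (2,0)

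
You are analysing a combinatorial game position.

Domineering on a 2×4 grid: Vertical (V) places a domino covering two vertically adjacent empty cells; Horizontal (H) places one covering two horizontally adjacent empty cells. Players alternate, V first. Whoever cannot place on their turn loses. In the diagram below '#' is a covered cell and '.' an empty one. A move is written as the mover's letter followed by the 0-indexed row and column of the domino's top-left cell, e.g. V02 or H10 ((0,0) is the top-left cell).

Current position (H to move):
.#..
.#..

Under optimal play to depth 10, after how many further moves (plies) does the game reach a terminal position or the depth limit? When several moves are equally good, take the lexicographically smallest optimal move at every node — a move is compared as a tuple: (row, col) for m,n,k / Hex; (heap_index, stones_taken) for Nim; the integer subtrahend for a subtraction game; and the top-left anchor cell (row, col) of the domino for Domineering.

[.#../.#..] H move#1: H02:+1/.###/.#..*, H12:+1/.#../.###
[.###/.#..] V move#2: V00:-1/####/##..*
[####/##..] H move#3: H12:+1/####/####*
[####/####] end (terminal -1, V#4); searched .#../.#.. to 10

PV length from [.#../.#..]: 3 plies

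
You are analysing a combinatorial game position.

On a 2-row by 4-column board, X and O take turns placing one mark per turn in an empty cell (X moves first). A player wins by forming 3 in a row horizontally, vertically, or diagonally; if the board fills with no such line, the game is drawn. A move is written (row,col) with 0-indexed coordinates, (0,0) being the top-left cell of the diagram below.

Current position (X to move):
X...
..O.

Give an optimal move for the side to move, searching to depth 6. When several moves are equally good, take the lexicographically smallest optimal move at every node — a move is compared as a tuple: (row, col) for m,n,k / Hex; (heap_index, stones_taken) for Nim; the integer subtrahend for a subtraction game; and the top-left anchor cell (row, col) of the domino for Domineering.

X's best at [X.../..O.]: (0,1)

[X.../..O.] X move#1: (0,1):+0/XX../..O.*, (0,2):+0/X.X./..O., (0,3):-1/X..X/..O., (1,0):+0/X.../X.O., (1,1):+0/X.../.XO., (1,3):+0/X.../..OX
[XX../..O.] O move#2: (0,2):+0/XXO./..O.*, (0,3):-1/XX.O/..O., (1,0):-1/XX../O.O., (1,1):-1/XX../.OO., (1,3):-1/XX../..OO
[XXO./..O.] X move#3: (0,3):-1/XXOX/..O., (1,0):+0/XXO./X.O.*, (1,1):+0/XXO./.XO., (1,3):+0/XXO./..OX
[XXO./X.O.] O move#4: (0,3):+0/XXOO/X.O.*, (1,1):+0/XXO./XOO., (1,3):+0/XXO./X.OO
[XXOO/X.O.] X move#5: (1,1):+0/XXOO/XXO.*, (1,3):+0/XXOO/X.OX
[XXOO/XXO.] O move#6: (1,3):+0/XXOO/XXOO*
[XXOO/XXOO] end (terminal +0, X#7); searched X.../..O. to 6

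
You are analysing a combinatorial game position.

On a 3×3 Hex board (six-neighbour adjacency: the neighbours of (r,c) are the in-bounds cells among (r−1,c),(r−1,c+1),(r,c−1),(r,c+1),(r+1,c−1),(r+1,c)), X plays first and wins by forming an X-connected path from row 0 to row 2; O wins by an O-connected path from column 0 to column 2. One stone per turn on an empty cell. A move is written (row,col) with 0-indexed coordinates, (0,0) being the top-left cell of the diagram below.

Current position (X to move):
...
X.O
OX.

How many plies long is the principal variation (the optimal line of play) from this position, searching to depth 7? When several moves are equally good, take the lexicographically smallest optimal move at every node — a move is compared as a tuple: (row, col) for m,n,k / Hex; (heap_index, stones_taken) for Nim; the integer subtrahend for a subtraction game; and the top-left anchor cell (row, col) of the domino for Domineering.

p1 X@[.../X.O/OX.]: (0,0)[X../X.O/OX.]-1 (0,1)[.X./X.O/OX.]-1 (0,2)[..X/X.O/OX.]-1 (1,1)[.../XXO/OX.]+1* (2,2)[.../X.O/OXX]-1
p2 O@[.../XXO/OX.]: (0,0)[O../XXO/OX.]-1* (0,1)[.O./XXO/OX.]-1 (0,2)[..O/XXO/OX.]-1 (2,2)[.../XXO/OXO]-1
p3 X@[O../XXO/OX.]: (0,1)[OX./XXO/OX.]+1* (0,2)[O.X/XXO/OX.]+1 (2,2)[O../XXO/OXX]+1
p4 O@[OX./XXO/OX.] terminal -1; root [.../X.O/OX.] d7

PV length from [.../X.O/OX.]: 3 plies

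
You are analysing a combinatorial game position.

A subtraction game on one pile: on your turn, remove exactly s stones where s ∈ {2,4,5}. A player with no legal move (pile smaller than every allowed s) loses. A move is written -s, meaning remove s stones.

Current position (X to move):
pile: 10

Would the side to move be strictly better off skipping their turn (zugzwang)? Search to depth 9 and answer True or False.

[10] X move#1: -2:+1/8*, -4:-1/6, -5:-1/5
[8] O move#2: -2:-1/6*, -4:-1/4, -5:-1/3
[6] X move#3: -2:-1/4, -4:-1/2, -5:+1/1*
[1] end (terminal -1, O#4); searched 10 to 9
suppose X passes — search the same position with O to move:
pass> [10] O move#1: -2:+1/8*, -4:-1/6, -5:-1/5
pass> [8] X move#2: -2:-1/6*, -4:-1/4, -5:-1/3
pass> [6] O move#3: -2:-1/4, -4:-1/2, -5:+1/1*
pass> [1] end (terminal -1, X#4); searched 10 to 9
for X: play +1, pass -1

zugzwang(10, X) = False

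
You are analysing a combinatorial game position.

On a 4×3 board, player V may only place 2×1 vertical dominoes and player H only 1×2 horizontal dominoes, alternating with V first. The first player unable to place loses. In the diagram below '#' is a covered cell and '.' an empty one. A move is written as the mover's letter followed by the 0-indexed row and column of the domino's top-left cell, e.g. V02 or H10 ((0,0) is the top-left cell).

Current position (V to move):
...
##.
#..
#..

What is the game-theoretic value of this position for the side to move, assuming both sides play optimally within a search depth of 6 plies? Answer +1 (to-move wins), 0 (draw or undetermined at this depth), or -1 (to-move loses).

value(.../##./#../#.., V) = +1

p1 V@[.../##./#../#..]: V02[..#/###/#../#..]-1 V12[.../###/#.#/#..]-1 V21[.../##./##./##.]+1* V22[.../##./#.#/#.#]+1
p2 H@[.../##./##./##.]: H00[##./##./##./##.]-1* H01[.##/##./##./##.]-1
p3 V@[##./##./##./##.]: V02[###/###/##./##.]+1* V12[##./###/###/##.]+1 V22[##./##./###/###]+1
p4 H@[###/###/##./##.] terminal -1; root [.../##./#../#..] d6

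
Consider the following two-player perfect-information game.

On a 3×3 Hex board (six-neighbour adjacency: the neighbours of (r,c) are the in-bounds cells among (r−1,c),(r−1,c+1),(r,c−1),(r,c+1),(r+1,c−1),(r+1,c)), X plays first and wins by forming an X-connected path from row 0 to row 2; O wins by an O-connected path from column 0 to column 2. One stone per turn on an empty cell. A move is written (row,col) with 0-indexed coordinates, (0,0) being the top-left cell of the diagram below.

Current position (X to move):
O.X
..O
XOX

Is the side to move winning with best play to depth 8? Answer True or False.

[O.X/..O/XOX] X move#1: (0,1):+1/OXX/..O/XOX*, (1,0):+1/O.X/X.O/XOX, (1,1):+1/O.X/.XO/XOX
[OXX/..O/XOX] O move#2: (1,0):-1/OXX/O.O/XOX*, (1,1):-1/OXX/.OO/XOX
[OXX/O.O/XOX] X move#3: (1,1):+1/OXX/OXO/XOX*
[OXX/OXO/XOX] end (terminal -1, O#4); searched O.X/..O/XOX to 8

X winning at [O.X/..O/XOX]: True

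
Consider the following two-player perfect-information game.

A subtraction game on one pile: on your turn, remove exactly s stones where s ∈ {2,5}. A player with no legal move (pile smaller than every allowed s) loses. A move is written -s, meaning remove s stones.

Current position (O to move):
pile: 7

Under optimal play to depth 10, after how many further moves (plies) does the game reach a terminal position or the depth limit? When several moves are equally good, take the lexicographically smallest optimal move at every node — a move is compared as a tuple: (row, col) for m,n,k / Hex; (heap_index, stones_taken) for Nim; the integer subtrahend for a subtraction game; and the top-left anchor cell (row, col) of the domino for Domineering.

p1 O@[7]: -2[5]-1* -5[2]-1
p2 X@[5]: -2[3]-1 -5[0]+1*
p3 O@[0] terminal -1; root [7] d10

PV length from [7]: 2 plies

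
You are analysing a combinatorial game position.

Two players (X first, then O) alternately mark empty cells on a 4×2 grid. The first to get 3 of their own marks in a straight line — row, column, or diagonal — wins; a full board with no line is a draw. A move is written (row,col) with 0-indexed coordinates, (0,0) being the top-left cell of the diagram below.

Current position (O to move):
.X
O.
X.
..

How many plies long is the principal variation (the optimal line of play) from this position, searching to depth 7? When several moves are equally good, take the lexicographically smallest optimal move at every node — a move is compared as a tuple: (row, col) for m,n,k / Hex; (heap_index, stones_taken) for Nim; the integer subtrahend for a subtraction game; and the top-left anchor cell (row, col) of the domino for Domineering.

p1 O@[.X/O./X./..]: (0,0)[OX/O./X./..]+0* (1,1)[.X/OO/X./..]+0 (2,1)[.X/O./XO/..]+0 (3,0)[.X/O./X./O.]+0 (3,1)[.X/O./X./.O]+0
p2 X@[OX/O./X./..]: (1,1)[OX/OX/X./..]+0* (2,1)[OX/O./XX/..]+0 (3,0)[OX/O./X./X.]+0 (3,1)[OX/O./X./.X]+0
p3 O@[OX/OX/X./..]: (2,1)[OX/OX/XO/..]+0* (3,0)[OX/OX/X./O.]-1 (3,1)[OX/OX/X./.O]-1
p4 X@[OX/OX/XO/..]: (3,0)[OX/OX/XO/X.]+0* (3,1)[OX/OX/XO/.X]+0
p5 O@[OX/OX/XO/X.]: (3,1)[OX/OX/XO/XO]+0*
p6 X@[OX/OX/XO/XO] terminal +0; root [.X/O./X./..] d7

PV length from [.X/O./X./..]: 5 plies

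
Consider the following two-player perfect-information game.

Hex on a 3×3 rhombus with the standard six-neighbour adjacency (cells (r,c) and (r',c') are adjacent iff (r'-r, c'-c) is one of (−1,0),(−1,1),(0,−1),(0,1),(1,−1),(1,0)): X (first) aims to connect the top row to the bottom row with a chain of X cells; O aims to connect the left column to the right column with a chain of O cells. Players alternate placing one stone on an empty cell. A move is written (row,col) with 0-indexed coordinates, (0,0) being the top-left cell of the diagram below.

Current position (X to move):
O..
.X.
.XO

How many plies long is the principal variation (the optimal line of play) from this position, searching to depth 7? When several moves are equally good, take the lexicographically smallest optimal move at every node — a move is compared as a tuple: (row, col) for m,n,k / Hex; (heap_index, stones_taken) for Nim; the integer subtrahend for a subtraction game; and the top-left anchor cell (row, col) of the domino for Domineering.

PV length from [O../.X./.XO]: 1 ply

p1 X@[O../.X./.XO]: (0,1)[OX./.X./.XO]+1* (0,2)[O.X/.X./.XO]+1 (1,0)[O../XX./.XO]+1 (1,2)[O../.XX/.XO]+1 (2,0)[O../.X./XXO]+1
p2 O@[OX./.X./.XO] terminal -1; root [O../.X./.XO] d7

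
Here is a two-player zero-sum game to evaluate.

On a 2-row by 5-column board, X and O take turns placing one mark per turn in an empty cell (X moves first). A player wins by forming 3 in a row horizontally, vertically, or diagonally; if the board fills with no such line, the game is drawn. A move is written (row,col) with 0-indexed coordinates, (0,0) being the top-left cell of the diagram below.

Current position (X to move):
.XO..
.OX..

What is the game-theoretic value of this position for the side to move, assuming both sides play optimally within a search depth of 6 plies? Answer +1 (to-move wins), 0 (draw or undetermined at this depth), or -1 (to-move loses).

value(.XO../.OX.., X) = 0

ply 1, X at .XO../.OX.. | (0,0)=+0→XXO../.OX..*; (0,3)=+0→.XOX./.OX..; (0,4)=+0→.XO.X/.OX..; (1,0)=+0→.XO../XOX..; (1,3)=+0→.XO../.OXX.; (1,4)=+0→.XO../.OX.X
ply 2, O at XXO../.OX.. | (0,3)=+0→XXOO./.OX..*; (0,4)=+0→XXO.O/.OX..; (1,0)=+0→XXO../OOX..; (1,3)=+0→XXO../.OXO.; (1,4)=+0→XXO../.OX.O
ply 3, X at XXOO./.OX.. | (0,4)=+0→XXOOX/.OX..*; (1,0)=-1→XXOO./XOX..; (1,3)=-1→XXOO./.OXX.; (1,4)=-1→XXOO./.OX.X
ply 4, O at XXOOX/.OX.. | (1,0)=+0→XXOOX/OOX..*; (1,3)=+0→XXOOX/.OXO.; (1,4)=+0→XXOOX/.OX.O
ply 5, X at XXOOX/OOX.. | (1,3)=+0→XXOOX/OOXX.*; (1,4)=+0→XXOOX/OOX.X
ply 6, O at XXOOX/OOXX. | (1,4)=+0→XXOOX/OOXXO*
ply 7: XXOOX/OOXXO is terminal +0 (X); from .XO../.OX.. depth 6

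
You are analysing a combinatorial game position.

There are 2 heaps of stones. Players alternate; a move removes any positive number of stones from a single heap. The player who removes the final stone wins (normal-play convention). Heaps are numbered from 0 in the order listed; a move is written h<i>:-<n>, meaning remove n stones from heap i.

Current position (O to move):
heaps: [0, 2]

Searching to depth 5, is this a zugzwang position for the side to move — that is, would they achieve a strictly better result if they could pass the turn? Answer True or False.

zugzwang((0,2), O) = False

ply 1, O at (0,2) | h1:-1=-1→(0,1); h1:-2=+1→(0,0)*
ply 2: (0,0) is terminal -1 (X); from (0,2) depth 5
pass branch (X moves first from the same position):
  | ply 1, X at (0,2) | h1:-1=-1→(0,1); h1:-2=+1→(0,0)*
  | ply 2: (0,0) is terminal -1 (O); from (0,2) depth 5
O moving scores +1; O passing scores -1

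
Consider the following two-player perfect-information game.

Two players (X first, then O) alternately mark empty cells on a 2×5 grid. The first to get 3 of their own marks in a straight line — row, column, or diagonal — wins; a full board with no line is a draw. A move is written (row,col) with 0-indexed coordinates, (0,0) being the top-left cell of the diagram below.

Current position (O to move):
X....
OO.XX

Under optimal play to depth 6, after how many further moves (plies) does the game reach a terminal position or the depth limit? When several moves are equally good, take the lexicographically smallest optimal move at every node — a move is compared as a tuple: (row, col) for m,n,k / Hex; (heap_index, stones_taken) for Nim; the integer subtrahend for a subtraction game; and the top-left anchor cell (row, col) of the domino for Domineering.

PV length from [X..../OO.XX]: 1 ply

[X..../OO.XX] O move#1: (0,1):-1/XO.../OO.XX, (0,2):-1/X.O../OO.XX, (0,3):-1/X..O./OO.XX, (0,4):-1/X...O/OO.XX, (1,2):+1/X..../OOOXX*
[X..../OOOXX] end (terminal -1, X#2); searched X..../OO.XX to 6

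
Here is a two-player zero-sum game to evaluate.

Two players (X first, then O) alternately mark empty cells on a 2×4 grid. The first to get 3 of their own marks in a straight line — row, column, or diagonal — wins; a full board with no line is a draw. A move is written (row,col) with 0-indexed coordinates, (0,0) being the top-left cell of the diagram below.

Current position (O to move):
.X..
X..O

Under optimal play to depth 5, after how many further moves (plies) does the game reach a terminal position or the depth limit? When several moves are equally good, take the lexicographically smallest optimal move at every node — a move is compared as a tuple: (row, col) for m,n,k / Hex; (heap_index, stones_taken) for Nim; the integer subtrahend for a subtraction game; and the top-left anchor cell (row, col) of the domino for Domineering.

PV length from [.X../X..O]: 5 plies

[.X../X..O] O move#1: (0,0):+0/OX../X..O*, (0,2):+0/.XO./X..O, (0,3):+0/.X.O/X..O, (1,1):+0/.X../XO.O, (1,2):+0/.X../X.OO
[OX../X..O] X move#2: (0,2):+0/OXX./X..O*, (0,3):+0/OX.X/X..O, (1,1):+0/OX../XX.O, (1,2):+0/OX../X.XO
[OXX./X..O] O move#3: (0,3):+0/OXXO/X..O*, (1,1):-1/OXX./XO.O, (1,2):-1/OXX./X.OO
[OXXO/X..O] X move#4: (1,1):+0/OXXO/XX.O*, (1,2):+0/OXXO/X.XO
[OXXO/XX.O] O move#5: (1,2):+0/OXXO/XXOO*
[OXXO/XXOO] end (terminal +0, X#6); searched .X../X..O to 5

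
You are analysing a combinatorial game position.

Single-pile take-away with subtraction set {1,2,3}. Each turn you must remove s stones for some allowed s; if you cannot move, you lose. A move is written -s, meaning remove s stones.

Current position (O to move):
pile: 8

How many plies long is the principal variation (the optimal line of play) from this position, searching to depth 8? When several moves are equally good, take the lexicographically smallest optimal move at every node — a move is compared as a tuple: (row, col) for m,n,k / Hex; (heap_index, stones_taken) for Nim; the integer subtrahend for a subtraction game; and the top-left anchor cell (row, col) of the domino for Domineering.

PV length from [8]: 4 plies

ply 1, O at 8 | -1=-1→7*; -2=-1→6; -3=-1→5
ply 2, X at 7 | -1=-1→6; -2=-1→5; -3=+1→4*
ply 3, O at 4 | -1=-1→3*; -2=-1→2; -3=-1→1
ply 4, X at 3 | -1=-1→2; -2=-1→1; -3=+1→0*
ply 5: 0 is terminal -1 (O); from 8 depth 8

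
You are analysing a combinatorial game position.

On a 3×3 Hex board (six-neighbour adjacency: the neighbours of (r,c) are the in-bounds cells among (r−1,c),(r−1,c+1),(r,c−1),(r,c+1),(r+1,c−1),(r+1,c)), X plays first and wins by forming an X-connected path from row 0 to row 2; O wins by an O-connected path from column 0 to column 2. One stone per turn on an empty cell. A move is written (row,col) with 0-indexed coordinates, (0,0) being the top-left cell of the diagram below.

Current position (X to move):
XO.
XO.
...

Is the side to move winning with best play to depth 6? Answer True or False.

[XO./XO./...] X move#1: (0,2):+1/XOX/XO./...*, (1,2):+1/XO./XOX/..., (2,0):+1/XO./XO./X.., (2,1):-1/XO./XO./.X., (2,2):-1/XO./XO./..X
[XOX/XO./...] O move#2: (1,2):-1/XOX/XOO/...*, (2,0):-1/XOX/XO./O.., (2,1):-1/XOX/XO./.O., (2,2):-1/XOX/XO./..O
[XOX/XOO/...] X move#3: (2,0):+1/XOX/XOO/X..*, (2,1):-1/XOX/XOO/.X., (2,2):-1/XOX/XOO/..X
[XOX/XOO/X..] end (terminal -1, O#4); searched XO./XO./... to 6

X winning at [XO./XO./...]: True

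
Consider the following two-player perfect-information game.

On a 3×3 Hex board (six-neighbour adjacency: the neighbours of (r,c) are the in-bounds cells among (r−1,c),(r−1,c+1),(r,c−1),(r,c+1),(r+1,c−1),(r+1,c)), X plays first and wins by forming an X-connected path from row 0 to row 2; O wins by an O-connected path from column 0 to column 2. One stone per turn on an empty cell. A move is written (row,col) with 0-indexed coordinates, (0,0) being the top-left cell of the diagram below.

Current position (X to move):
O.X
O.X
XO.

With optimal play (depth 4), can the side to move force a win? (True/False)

p1 X@[O.X/O.X/XO.]: (0,1)[OXX/O.X/XO.]+1* (1,1)[O.X/OXX/XO.]+1 (2,2)[O.X/O.X/XOX]+1
p2 O@[OXX/O.X/XO.]: (1,1)[OXX/OOX/XO.]-1* (2,2)[OXX/O.X/XOO]-1
p3 X@[OXX/OOX/XO.]: (2,2)[OXX/OOX/XOX]+1*
p4 O@[OXX/OOX/XOX] terminal -1; root [O.X/O.X/XO.] d4

X winning at [O.X/O.X/XO.]: True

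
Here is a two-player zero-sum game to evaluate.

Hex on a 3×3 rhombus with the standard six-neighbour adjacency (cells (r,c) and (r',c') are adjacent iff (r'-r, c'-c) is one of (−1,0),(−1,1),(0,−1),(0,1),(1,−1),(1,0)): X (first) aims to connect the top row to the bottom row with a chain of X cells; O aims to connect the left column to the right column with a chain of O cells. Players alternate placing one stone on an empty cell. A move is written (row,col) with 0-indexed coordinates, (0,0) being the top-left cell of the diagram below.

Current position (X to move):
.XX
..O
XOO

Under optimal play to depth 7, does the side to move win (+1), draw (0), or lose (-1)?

value(.XX/..O/XOO, X) = +1

p1 X@[.XX/..O/XOO]: (0,0)[XXX/..O/XOO]+1* (1,0)[.XX/X.O/XOO]+1 (1,1)[.XX/.XO/XOO]+1
p2 O@[XXX/..O/XOO]: (1,0)[XXX/O.O/XOO]-1* (1,1)[XXX/.OO/XOO]-1
p3 X@[XXX/O.O/XOO]: (1,1)[XXX/OXO/XOO]+1*
p4 O@[XXX/OXO/XOO] terminal -1; root [.XX/..O/XOO] d7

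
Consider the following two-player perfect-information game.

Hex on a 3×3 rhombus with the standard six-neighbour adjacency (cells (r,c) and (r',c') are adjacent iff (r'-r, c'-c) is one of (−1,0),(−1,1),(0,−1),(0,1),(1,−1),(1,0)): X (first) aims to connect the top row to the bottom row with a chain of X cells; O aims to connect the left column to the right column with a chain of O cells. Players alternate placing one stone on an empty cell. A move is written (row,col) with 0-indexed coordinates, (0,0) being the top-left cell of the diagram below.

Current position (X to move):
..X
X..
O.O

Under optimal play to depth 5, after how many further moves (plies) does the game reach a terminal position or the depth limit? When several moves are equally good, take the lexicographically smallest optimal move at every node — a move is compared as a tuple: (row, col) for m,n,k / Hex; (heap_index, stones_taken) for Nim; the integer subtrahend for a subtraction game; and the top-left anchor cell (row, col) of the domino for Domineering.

PV length from [..X/X../O.O]: 5 plies

[..X/X../O.O] X move#1: (0,0):-1/X.X/X../O.O, (0,1):-1/.XX/X../O.O, (1,1):-1/..X/XX./O.O, (1,2):-1/..X/X.X/O.O, (2,1):+1/..X/X../OXO*
[..X/X../OXO] O move#2: (0,0):-1/O.X/X../OXO*, (0,1):-1/.OX/X../OXO, (1,1):-1/..X/XO./OXO, (1,2):-1/..X/X.O/OXO
[O.X/X../OXO] X move#3: (0,1):+1/OXX/X../OXO*, (1,1):+1/O.X/XX./OXO, (1,2):+1/O.X/X.X/OXO
[OXX/X../OXO] O move#4: (1,1):-1/OXX/XO./OXO*, (1,2):-1/OXX/X.O/OXO
[OXX/XO./OXO] X move#5: (1,2):+1/OXX/XOX/OXO*
[OXX/XOX/OXO] end (terminal -1, O#6); searched ..X/X../O.O to 5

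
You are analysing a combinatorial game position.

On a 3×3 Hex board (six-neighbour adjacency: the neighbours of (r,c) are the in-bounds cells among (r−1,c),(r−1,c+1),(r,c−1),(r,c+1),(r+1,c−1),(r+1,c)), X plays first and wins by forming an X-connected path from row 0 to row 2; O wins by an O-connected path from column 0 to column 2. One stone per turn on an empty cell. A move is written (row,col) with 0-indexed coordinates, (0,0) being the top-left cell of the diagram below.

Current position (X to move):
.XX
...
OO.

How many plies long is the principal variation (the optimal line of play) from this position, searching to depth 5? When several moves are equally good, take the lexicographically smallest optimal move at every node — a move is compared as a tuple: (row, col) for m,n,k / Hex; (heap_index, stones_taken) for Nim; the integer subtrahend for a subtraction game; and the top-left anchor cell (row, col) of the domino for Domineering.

PV length from [.XX/.../OO.]: 4 plies

[.XX/.../OO.] X move#1: (0,0):-1/XXX/.../OO.*, (1,0):-1/.XX/X../OO., (1,1):-1/.XX/.X./OO., (1,2):-1/.XX/..X/OO., (2,2):-1/.XX/.../OOX
[XXX/.../OO.] O move#2: (1,0):+1/XXX/O../OO.*, (1,1):+1/XXX/.O./OO., (1,2):+1/XXX/..O/OO., (2,2):+1/XXX/.../OOO
[XXX/O../OO.] X move#3: (1,1):-1/XXX/OX./OO.*, (1,2):-1/XXX/O.X/OO., (2,2):-1/XXX/O../OOX
[XXX/OX./OO.] O move#4: (1,2):+1/XXX/OXO/OO.*, (2,2):+1/XXX/OX./OOO
[XXX/OXO/OO.] end (terminal -1, X#5); searched .XX/.../OO. to 5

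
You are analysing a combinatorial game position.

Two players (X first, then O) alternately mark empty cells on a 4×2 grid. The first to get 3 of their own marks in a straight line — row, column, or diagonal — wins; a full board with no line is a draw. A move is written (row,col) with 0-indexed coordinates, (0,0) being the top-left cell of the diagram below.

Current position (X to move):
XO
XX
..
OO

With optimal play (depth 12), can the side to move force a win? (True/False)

X winning at [XO/XX/../OO]: True

[XO/XX/../OO] X move#1: (2,0):+1/XO/XX/X./OO*, (2,1):+0/XO/XX/.X/OO
[XO/XX/X./OO] end (terminal -1, O#2); searched XO/XX/../OO to 12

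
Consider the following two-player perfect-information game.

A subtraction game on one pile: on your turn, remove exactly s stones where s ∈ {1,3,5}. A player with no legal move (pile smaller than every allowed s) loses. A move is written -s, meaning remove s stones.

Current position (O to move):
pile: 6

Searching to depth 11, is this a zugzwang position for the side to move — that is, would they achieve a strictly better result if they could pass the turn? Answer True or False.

[6] O move#1: -1:-1/5*, -3:-1/3, -5:-1/1
[5] X move#2: -1:+1/4*, -3:+1/2, -5:+1/0
[4] O move#3: -1:-1/3*, -3:-1/1
[3] X move#4: -1:+1/2*, -3:+1/0
[2] O move#5: -1:-1/1*
[1] X move#6: -1:+1/0*
[0] end (terminal -1, O#7); searched 6 to 11
suppose O passes — search the same position with X to move:
pass> [6] X move#1: -1:-1/5*, -3:-1/3, -5:-1/1
pass> [5] O move#2: -1:+1/4*, -3:+1/2, -5:+1/0
pass> [4] X move#3: -1:-1/3*, -3:-1/1
pass> [3] O move#4: -1:+1/2*, -3:+1/0
pass> [2] X move#5: -1:-1/1*
pass> [1] O move#6: -1:+1/0*
pass> [0] end (terminal -1, X#7); searched 6 to 11
for O: play -1, pass +1

zugzwang(6, O) = True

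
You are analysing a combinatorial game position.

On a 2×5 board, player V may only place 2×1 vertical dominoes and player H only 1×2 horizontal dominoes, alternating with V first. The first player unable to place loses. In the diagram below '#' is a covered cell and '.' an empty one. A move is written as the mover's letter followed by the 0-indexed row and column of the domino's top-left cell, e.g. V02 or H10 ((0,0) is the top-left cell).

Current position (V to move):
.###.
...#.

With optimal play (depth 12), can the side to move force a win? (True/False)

p1 V@[.###./...#.]: V00[####./#..#.]+1* V04[.####/...##]-1
p2 H@[####./#..#.]: H11[####./####.]-1*
p3 V@[####./####.]: V04[#####/#####]+1*
p4 H@[#####/#####] terminal -1; root [.###./...#.] d12

V winning at [.###./...#.]: True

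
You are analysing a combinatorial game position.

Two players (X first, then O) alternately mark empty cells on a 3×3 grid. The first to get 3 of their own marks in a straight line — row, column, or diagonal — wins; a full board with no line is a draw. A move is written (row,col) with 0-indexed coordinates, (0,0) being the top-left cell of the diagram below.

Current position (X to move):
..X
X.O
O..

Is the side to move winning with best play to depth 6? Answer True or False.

p1 X@[..X/X.O/O..]: (0,0)[X.X/X.O/O..]+0* (0,1)[.XX/X.O/O..]+0 (1,1)[..X/XXO/O..]+0 (2,1)[..X/X.O/OX.]+0 (2,2)[..X/X.O/O.X]+0
p2 O@[X.X/X.O/O..]: (0,1)[XOX/X.O/O..]+0* (1,1)[X.X/XOO/O..]-1 (2,1)[X.X/X.O/OO.]-1 (2,2)[X.X/X.O/O.O]-1
p3 X@[XOX/X.O/O..]: (1,1)[XOX/XXO/O..]+0* (2,1)[XOX/X.O/OX.]+0 (2,2)[XOX/X.O/O.X]+0
p4 O@[XOX/XXO/O..]: (2,1)[XOX/XXO/OO.]-1 (2,2)[XOX/XXO/O.O]+0*
p5 X@[XOX/XXO/O.O]: (2,1)[XOX/XXO/OXO]+0*
p6 O@[XOX/XXO/OXO] terminal +0; root [..X/X.O/O..] d6

X winning at [..X/X.O/O..]: False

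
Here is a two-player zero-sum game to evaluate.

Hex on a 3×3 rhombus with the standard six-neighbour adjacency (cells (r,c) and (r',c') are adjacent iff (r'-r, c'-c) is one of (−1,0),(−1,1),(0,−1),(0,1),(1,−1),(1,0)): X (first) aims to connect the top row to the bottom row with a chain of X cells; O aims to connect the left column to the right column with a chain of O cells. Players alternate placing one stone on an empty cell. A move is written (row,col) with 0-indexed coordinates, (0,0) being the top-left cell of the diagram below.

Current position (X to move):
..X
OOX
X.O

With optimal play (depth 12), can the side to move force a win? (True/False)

ply 1, X at ..X/OOX/X.O | (0,0)=-1→X.X/OOX/X.O; (0,1)=-1→.XX/OOX/X.O; (2,1)=+1→..X/OOX/XXO*
ply 2: ..X/OOX/XXO is terminal -1 (O); from ..X/OOX/X.O depth 12

X winning at [..X/OOX/X.O]: True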